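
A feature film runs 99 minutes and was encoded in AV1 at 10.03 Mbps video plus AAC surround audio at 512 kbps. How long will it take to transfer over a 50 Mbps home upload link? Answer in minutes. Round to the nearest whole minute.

99 min = 5940 s
Audio: 512 kbps = 0.512 Mbps.
Total bitrate: 10.542 Mbps.
File: 10.542 Mbps × 5940 s = 62619.5 Mb.
At 50 Mbps: 62619.5 / 50 = 1252.4 s ≈ 20.9 minutes.

21 minutes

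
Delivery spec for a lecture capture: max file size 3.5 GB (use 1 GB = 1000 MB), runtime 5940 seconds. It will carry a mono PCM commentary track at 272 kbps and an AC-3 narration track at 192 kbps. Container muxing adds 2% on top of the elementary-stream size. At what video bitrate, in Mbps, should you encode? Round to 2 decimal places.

4.16 Mbps

Budget: 3.5 GB = 28000.0 Mb.
Stream payload after overhead: 28000.0 / 1.02 = 27451.0 Mb.
Total bitrate budget: 27451.0 Mb / 5940 s = 4.621 Mbps.
Audio total: 272 + 192 = 464 kbps = 0.464 Mbps.
Video: 4.621 − 0.464 = 4.157 Mbps.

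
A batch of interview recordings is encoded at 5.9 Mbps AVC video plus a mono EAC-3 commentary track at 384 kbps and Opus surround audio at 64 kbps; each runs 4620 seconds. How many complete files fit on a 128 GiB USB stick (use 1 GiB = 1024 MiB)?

Audio total: 384 + 64 = 448 kbps = 0.448 Mbps.
Total bitrate: 6.348 Mbps.
Per item: 6.348 Mbps × 4620 s = 29,328 Mb = 3,666 MB.
Capacity: 128 GiB = 1,099,512 Mb; 37.49 items → 37 complete.

37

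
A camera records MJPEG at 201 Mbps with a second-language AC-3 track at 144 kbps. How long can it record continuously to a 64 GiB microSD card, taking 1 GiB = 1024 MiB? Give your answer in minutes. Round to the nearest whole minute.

Audio: 144 kbps = 0.144 Mbps.
Total bitrate: 201 + 0.144 = 201.144 Mbps.
Capacity: 64 GiB = 549,756 Mb.
Recording time: 549,756 / 201.144 = 2,733 s ≈ 45.6 minutes.

46 minutes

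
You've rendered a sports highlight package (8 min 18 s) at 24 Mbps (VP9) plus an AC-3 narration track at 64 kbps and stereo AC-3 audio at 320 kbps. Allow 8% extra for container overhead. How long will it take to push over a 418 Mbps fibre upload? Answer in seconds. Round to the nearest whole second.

8 min 18 s = 498 s
Audio total: 64 + 320 = 384 kbps = 0.384 Mbps.
Total bitrate: 24.384 Mbps.
File: 24.384 Mbps × 498 s = 12143.2 Mb.
With 8% container overhead: ×1.08. → 13114.7 Mb.
At 418 Mbps: 13114.7 / 418 = 31.4 s ≈ 31.4 seconds.

31 seconds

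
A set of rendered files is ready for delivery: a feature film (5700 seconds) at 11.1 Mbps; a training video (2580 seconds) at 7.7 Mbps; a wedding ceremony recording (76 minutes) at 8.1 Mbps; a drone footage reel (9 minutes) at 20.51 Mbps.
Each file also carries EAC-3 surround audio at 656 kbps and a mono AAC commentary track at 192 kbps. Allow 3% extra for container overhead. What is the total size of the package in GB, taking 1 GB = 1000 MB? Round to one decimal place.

Audio total: 656 + 192 = 848 kbps = 0.848 Mbps.
feature film: 11.948 Mbps × 5700 s × 1.03 = 70146.7 Mb
training video: 8.548 Mbps × 2580 s × 1.03 = 22715.5 Mb
wedding ceremony recording: 8.948 Mbps × 4560 s × 1.03 = 42027.0 Mb
drone footage reel: 21.358 Mbps × 540 s × 1.03 = 11879.3 Mb
Total: 146768.4 Mb = 18346.1 MB.
= 18.35 GB.

18.3 GB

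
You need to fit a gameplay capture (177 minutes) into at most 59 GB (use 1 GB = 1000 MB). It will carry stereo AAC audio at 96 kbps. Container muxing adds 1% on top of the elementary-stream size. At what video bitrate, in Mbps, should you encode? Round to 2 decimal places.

43.91 Mbps

Budget: 59 GB = 472000.0 Mb.
Stream payload after overhead: 472000.0 / 1.01 = 467326.7 Mb.
177 min = 10620 s
Total bitrate budget: 467326.7 Mb / 10620 s = 44.004 Mbps.
Audio: 96 kbps = 0.096 Mbps.
Video: 44.004 − 0.096 = 43.908 Mbps.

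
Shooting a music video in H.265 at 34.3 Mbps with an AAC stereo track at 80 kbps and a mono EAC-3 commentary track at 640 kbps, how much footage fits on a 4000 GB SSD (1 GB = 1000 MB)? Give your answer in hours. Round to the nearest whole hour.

254 hours

Audio total: 80 + 640 = 720 kbps = 0.720 Mbps.
Total bitrate: 34.3 + 0.720 = 35.020 Mbps.
Capacity: 4000 GB = 32,000,000 Mb.
Recording time: 32,000,000 / 35.020 = 913,764 s ≈ 254 hours.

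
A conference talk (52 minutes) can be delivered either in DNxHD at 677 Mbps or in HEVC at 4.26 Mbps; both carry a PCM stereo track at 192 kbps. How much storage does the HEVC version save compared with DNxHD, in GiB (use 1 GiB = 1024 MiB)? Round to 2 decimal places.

244.35 GiB

52 min = 3120 s
Audio: 192 kbps = 0.192 Mbps.
DNxHD: 677.192 Mbps × 3120 s = 2112839.0 Mb = 245.967 GiB.
HEVC: 4.452 Mbps × 3120 s = 13890.2 Mb = 1.617 GiB.
Saving: 245.967 − 1.617 = 244.350 GiB.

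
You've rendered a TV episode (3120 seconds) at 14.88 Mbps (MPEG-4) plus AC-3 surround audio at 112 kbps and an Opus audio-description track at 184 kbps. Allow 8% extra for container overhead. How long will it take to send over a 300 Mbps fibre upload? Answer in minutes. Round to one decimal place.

2.8 minutes

Audio total: 112 + 184 = 296 kbps = 0.296 Mbps.
Total bitrate: 15.176 Mbps.
File: 15.176 Mbps × 3120 s = 47349.1 Mb.
With 8% container overhead: ×1.08. → 51137.0 Mb.
At 300 Mbps: 51137.0 / 300 = 170.5 s ≈ 2.84 minutes.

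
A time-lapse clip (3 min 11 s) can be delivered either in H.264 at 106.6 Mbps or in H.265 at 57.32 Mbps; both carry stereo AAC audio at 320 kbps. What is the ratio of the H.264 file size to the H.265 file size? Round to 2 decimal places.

1.85

3 min 11 s = 191 s
Audio: 320 kbps = 0.320 Mbps.
H.264: 106.920 Mbps × 191 s = 20421.7 Mb = 2.553 GB.
H.265: 57.640 Mbps × 191 s = 11009.2 Mb = 1.376 GB.
Ratio: 2.553 / 1.376 = 1.855.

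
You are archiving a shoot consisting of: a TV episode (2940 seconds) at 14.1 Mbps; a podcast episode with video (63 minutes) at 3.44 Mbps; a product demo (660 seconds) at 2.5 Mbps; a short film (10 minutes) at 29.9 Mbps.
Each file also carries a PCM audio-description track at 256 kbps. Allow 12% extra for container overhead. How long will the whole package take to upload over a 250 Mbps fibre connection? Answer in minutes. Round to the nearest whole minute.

6 minutes

Audio: 256 kbps = 0.256 Mbps.
TV episode: 14.356 Mbps × 2940 s × 1.12 = 47271.4 Mb
podcast episode with video: 3.696 Mbps × 3780 s × 1.12 = 15647.4 Mb
product demo: 2.756 Mbps × 660 s × 1.12 = 2037.2 Mb
short film: 30.156 Mbps × 600 s × 1.12 = 20264.8 Mb
Total: 85220.9 Mb = 10652.6 MB.
At 250 Mbps: 85220.9 / 250 = 341 s ≈ 5.68 minutes.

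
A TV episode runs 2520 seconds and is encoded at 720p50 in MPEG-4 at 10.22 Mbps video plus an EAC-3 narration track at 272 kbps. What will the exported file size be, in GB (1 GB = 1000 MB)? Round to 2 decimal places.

Audio: 272 kbps = 0.272 Mbps.
Total bitrate: 10.22 + 0.272 = 10.492 Mbps.
Stream data: 10.492 Mbps × 2520 s = 26439.8 Mb.
26,440 Mb ÷ 8 = 3,305 MB → 3.305 GB.

3.30 GB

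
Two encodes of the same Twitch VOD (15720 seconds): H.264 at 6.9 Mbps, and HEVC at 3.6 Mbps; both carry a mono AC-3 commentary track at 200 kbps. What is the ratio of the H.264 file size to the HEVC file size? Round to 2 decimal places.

1.87

Audio: 200 kbps = 0.200 Mbps.
H.264: 7.100 Mbps × 15720 s = 111612.0 Mb = 13.951 GB.
HEVC: 3.800 Mbps × 15720 s = 59736.0 Mb = 7.467 GB.
Ratio: 13.951 / 7.467 = 1.868.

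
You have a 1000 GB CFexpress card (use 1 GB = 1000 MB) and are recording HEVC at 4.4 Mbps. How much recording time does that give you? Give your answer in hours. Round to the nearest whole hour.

505 hours

Capacity: 1000 GB = 8,000,000 Mb.
Recording time: 8,000,000 / 4.400 = 1,818,182 s ≈ 505 hours.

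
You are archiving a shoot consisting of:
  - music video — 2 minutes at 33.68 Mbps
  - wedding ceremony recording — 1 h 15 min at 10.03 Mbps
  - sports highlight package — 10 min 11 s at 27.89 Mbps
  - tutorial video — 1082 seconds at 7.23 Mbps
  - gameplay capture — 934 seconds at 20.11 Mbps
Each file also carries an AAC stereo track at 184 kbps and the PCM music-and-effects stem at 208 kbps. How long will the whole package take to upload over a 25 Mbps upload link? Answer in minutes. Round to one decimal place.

63.8 minutes

Audio total: 184 + 208 = 392 kbps = 0.392 Mbps.
music video: 34.072 Mbps × 120 s = 4088.6 Mb
wedding ceremony recording: 10.422 Mbps × 4500 s = 46899.0 Mb
sports highlight package: 28.282 Mbps × 611 s = 17280.3 Mb
tutorial video: 7.622 Mbps × 1082 s = 8247.0 Mb
gameplay capture: 20.502 Mbps × 934 s = 19148.9 Mb
Total: 95663.8 Mb = 11958.0 MB.
At 25 Mbps: 95663.8 / 25 = 3827 s ≈ 63.8 minutes.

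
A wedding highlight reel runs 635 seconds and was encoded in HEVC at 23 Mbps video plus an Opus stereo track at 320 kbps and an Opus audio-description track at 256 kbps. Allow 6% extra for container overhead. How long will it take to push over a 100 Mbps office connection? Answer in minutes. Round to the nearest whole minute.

Audio total: 320 + 256 = 576 kbps = 0.576 Mbps.
Total bitrate: 23.576 Mbps.
File: 23.576 Mbps × 635 s = 14970.8 Mb.
With 6% container overhead: ×1.06. → 15869.0 Mb.
At 100 Mbps: 15869.0 / 100 = 158.7 s ≈ 2.64 minutes.

3 minutes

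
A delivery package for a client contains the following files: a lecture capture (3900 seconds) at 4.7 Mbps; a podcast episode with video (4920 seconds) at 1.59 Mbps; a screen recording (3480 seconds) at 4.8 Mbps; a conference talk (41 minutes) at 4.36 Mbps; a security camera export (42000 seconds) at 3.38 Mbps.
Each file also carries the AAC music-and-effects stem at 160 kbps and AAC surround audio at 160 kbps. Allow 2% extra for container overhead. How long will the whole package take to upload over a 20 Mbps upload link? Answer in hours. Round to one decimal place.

Audio total: 160 + 160 = 320 kbps = 0.320 Mbps.
lecture capture: 5.020 Mbps × 3900 s × 1.02 = 19969.6 Mb
podcast episode with video: 1.910 Mbps × 4920 s × 1.02 = 9585.1 Mb
screen recording: 5.120 Mbps × 3480 s × 1.02 = 18174.0 Mb
conference talk: 4.680 Mbps × 2460 s × 1.02 = 11743.1 Mb
security camera export: 3.700 Mbps × 42000 s × 1.02 = 158508.0 Mb
Total: 217979.7 Mb = 27247.5 MB.
At 20 Mbps: 217979.7 / 20 = 10899 s ≈ 3.03 hours.

3.0 hours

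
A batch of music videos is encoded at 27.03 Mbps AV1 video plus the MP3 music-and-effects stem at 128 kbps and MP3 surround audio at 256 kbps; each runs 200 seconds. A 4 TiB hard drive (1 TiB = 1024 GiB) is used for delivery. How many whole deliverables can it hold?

6417

Audio total: 128 + 256 = 384 kbps = 0.384 Mbps.
Total bitrate: 27.414 Mbps.
Per item: 27.414 Mbps × 200 s = 5,483 Mb = 685.4 MB.
Capacity: 4 TiB = 35,184,372 Mb; 6417.23 items → 6417 complete.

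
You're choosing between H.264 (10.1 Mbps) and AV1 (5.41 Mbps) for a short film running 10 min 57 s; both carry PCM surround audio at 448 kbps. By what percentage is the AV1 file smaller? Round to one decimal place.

10 min 57 s = 657 s
Audio: 448 kbps = 0.448 Mbps.
H.264: 10.548 Mbps × 657 s = 6930.0 Mb = 0.866 GB.
AV1: 5.858 Mbps × 657 s = 3848.7 Mb = 0.481 GB.
Reduction: (1 − 0.481/0.866) × 100 = 44.46%.

44.5%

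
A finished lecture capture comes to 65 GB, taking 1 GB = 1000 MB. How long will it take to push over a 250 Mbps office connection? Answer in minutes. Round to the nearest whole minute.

File: 65 GB = 520000.0 Mb.
At 250 Mbps: 520000.0 / 250 = 2080.0 s ≈ 34.7 minutes.

35 minutes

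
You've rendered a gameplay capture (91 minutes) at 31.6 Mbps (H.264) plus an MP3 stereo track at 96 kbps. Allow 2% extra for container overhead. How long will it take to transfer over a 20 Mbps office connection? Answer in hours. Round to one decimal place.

2.5 hours

91 min = 5460 s
Audio: 96 kbps = 0.096 Mbps.
Total bitrate: 31.696 Mbps.
File: 31.696 Mbps × 5460 s = 173060.2 Mb.
With 2% container overhead: ×1.02. → 176521.4 Mb.
At 20 Mbps: 176521.4 / 20 = 8826.1 s ≈ 2.45 hours.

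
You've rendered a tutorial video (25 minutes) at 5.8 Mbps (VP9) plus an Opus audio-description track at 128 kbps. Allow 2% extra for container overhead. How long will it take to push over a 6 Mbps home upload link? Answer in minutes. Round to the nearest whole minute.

25 min = 1500 s
Audio: 128 kbps = 0.128 Mbps.
Total bitrate: 5.928 Mbps.
File: 5.928 Mbps × 1500 s = 8892.0 Mb.
With 2% container overhead: ×1.02. → 9069.8 Mb.
At 6 Mbps: 9069.8 / 6 = 1511.6 s ≈ 25.2 minutes.

25 minutes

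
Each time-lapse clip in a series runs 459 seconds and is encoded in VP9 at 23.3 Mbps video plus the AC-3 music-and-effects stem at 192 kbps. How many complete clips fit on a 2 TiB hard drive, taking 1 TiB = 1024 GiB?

Audio: 192 kbps = 0.192 Mbps.
Total bitrate: 23.492 Mbps.
Per item: 23.492 Mbps × 459 s = 10,783 Mb = 1,348 MB.
Capacity: 2 TiB = 17,592,186 Mb; 1631.50 items → 1631 complete.

1631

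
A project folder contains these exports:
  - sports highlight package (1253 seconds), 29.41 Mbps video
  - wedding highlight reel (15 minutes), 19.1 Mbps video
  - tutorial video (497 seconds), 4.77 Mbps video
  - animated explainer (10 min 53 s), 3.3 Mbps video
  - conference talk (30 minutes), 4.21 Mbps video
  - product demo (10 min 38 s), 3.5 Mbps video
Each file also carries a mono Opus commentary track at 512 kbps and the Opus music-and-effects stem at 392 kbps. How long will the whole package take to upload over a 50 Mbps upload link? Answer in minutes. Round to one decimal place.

Audio total: 512 + 392 = 904 kbps = 0.904 Mbps.
sports highlight package: 30.314 Mbps × 1253 s = 37983.4 Mb
wedding highlight reel: 20.004 Mbps × 900 s = 18003.6 Mb
tutorial video: 5.674 Mbps × 497 s = 2820.0 Mb
animated explainer: 4.204 Mbps × 653 s = 2745.2 Mb
conference talk: 5.114 Mbps × 1800 s = 9205.2 Mb
product demo: 4.404 Mbps × 638 s = 2809.8 Mb
Total: 73567.2 Mb = 9195.9 MB.
At 50 Mbps: 73567.2 / 50 = 1471 s ≈ 24.5 minutes.

24.5 minutes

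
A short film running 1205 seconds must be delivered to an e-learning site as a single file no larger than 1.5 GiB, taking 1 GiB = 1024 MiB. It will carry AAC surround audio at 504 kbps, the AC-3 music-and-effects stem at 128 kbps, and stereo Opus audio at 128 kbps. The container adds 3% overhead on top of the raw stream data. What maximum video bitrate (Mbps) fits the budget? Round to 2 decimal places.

Budget: 1.5 GiB = 12884.9 Mb.
Stream payload after overhead: 12884.9 / 1.03 = 12509.6 Mb.
Total bitrate budget: 12509.6 Mb / 1205 s = 10.381 Mbps.
Audio total: 504 + 128 + 128 = 760 kbps = 0.760 Mbps.
Video: 10.381 − 0.760 = 9.621 Mbps.

9.62 Mbps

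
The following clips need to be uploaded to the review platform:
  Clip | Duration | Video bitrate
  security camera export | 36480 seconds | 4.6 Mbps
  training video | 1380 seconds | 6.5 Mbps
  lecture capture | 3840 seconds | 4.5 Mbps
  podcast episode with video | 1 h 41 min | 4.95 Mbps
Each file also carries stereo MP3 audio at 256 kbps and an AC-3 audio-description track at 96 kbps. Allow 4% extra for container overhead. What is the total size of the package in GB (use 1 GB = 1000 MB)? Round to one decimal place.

Audio total: 256 + 96 = 352 kbps = 0.352 Mbps.
security camera export: 4.952 Mbps × 36480 s × 1.04 = 187874.9 Mb
training video: 6.852 Mbps × 1380 s × 1.04 = 9834.0 Mb
lecture capture: 4.852 Mbps × 3840 s × 1.04 = 19376.9 Mb
podcast episode with video: 5.302 Mbps × 6060 s × 1.04 = 33415.3 Mb
Total: 250501.2 Mb = 31312.6 MB.
= 31.31 GB.

31.3 GB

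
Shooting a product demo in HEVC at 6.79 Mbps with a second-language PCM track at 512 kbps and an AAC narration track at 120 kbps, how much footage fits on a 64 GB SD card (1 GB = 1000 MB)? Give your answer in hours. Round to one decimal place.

19.2 hours

Audio total: 512 + 120 = 632 kbps = 0.632 Mbps.
Total bitrate: 6.79 + 0.632 = 7.422 Mbps.
Capacity: 64 GB = 512,000 Mb.
Recording time: 512,000 / 7.422 = 68,984 s ≈ 19.2 hours.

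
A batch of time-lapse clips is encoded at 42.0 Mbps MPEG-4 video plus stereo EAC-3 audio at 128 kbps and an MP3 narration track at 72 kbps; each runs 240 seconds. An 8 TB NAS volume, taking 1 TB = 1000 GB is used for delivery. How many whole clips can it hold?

Audio total: 128 + 72 = 200 kbps = 0.200 Mbps.
Total bitrate: 42.200 Mbps.
Per item: 42.200 Mbps × 240 s = 10,128 Mb = 1,266 MB.
Capacity: 8 TB = 64,000,000 Mb; 6319.12 items → 6319 complete.

6319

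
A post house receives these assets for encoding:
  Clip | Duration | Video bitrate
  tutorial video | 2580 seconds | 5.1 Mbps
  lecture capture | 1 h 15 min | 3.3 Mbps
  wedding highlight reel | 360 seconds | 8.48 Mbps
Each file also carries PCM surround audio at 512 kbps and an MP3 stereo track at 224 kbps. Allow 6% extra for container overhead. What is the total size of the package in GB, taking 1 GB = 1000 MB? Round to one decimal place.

Audio total: 512 + 224 = 736 kbps = 0.736 Mbps.
tutorial video: 5.836 Mbps × 2580 s × 1.06 = 15960.3 Mb
lecture capture: 4.036 Mbps × 4500 s × 1.06 = 19251.7 Mb
wedding highlight reel: 9.216 Mbps × 360 s × 1.06 = 3516.8 Mb
Total: 38728.8 Mb = 4841.1 MB.
= 4.841 GB.

4.8 GB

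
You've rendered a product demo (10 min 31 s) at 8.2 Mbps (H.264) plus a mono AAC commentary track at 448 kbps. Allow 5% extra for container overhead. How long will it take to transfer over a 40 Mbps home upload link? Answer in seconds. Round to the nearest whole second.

143 seconds

10 min 31 s = 631 s
Audio: 448 kbps = 0.448 Mbps.
Total bitrate: 8.648 Mbps.
File: 8.648 Mbps × 631 s = 5456.9 Mb.
With 5% container overhead: ×1.05. → 5729.7 Mb.
At 40 Mbps: 5729.7 / 40 = 143.2 s ≈ 143 seconds.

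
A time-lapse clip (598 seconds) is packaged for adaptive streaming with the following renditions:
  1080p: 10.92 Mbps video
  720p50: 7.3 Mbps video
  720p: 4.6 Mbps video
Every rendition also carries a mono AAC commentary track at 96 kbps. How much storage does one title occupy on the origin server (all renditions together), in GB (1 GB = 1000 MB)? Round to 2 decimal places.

1.73 GB

Audio: 96 kbps = 0.096 Mbps.
Sum of rendition bitrates: (10.92+0.096) + (7.3+0.096) + (4.6+0.096) = 23.108 Mbps.
× 598 s = 13,819 Mb = 1,727 MB = 1.727 GB.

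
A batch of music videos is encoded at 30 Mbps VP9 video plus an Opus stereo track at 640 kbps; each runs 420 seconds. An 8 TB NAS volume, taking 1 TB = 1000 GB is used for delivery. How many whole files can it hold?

4973

Audio: 640 kbps = 0.640 Mbps.
Total bitrate: 30.640 Mbps.
Per item: 30.640 Mbps × 420 s = 12,869 Mb = 1,609 MB.
Capacity: 8 TB = 64,000,000 Mb; 4973.27 items → 4973 complete.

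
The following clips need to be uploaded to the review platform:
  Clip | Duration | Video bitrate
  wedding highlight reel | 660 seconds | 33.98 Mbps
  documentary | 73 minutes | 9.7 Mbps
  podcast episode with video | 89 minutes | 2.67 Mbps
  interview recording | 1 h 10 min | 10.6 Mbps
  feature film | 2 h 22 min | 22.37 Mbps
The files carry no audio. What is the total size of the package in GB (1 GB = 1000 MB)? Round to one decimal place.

39.3 GB

wedding highlight reel: 33.980 Mbps × 660 s = 22426.8 Mb
documentary: 9.700 Mbps × 4380 s = 42486.0 Mb
podcast episode with video: 2.670 Mbps × 5340 s = 14257.8 Mb
interview recording: 10.600 Mbps × 4200 s = 44520.0 Mb
feature film: 22.370 Mbps × 8520 s = 190592.4 Mb
Total: 314283.0 Mb = 39285.4 MB.
= 39.29 GB.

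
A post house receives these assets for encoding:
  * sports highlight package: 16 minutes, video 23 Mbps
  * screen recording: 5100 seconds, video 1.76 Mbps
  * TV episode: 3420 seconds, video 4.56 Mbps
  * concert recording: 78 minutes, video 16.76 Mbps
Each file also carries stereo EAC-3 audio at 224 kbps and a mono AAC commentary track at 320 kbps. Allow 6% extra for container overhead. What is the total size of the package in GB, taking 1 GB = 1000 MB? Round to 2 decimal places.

Audio total: 224 + 320 = 544 kbps = 0.544 Mbps.
sports highlight package: 23.544 Mbps × 960 s × 1.06 = 23958.4 Mb
screen recording: 2.304 Mbps × 5100 s × 1.06 = 12455.4 Mb
TV episode: 5.104 Mbps × 3420 s × 1.06 = 18503.0 Mb
concert recording: 17.304 Mbps × 4680 s × 1.06 = 85841.7 Mb
Total: 140758.5 Mb = 17594.8 MB.
= 17.59 GB.

17.59 GB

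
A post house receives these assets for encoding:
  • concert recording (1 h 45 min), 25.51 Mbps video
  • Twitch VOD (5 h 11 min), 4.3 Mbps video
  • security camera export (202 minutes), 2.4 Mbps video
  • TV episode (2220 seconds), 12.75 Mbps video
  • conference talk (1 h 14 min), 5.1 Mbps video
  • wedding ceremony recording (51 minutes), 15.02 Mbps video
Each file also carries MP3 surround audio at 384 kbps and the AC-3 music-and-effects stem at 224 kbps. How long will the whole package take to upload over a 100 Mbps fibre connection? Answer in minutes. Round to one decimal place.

Audio total: 384 + 224 = 608 kbps = 0.608 Mbps.
concert recording: 26.118 Mbps × 6300 s = 164543.4 Mb
Twitch VOD: 4.908 Mbps × 18660 s = 91583.3 Mb
security camera export: 3.008 Mbps × 12120 s = 36457.0 Mb
TV episode: 13.358 Mbps × 2220 s = 29654.8 Mb
conference talk: 5.708 Mbps × 4440 s = 25343.5 Mb
wedding ceremony recording: 15.628 Mbps × 3060 s = 47821.7 Mb
Total: 395403.6 Mb = 49425.4 MB.
At 100 Mbps: 395403.6 / 100 = 3954 s ≈ 65.9 minutes.

65.9 minutes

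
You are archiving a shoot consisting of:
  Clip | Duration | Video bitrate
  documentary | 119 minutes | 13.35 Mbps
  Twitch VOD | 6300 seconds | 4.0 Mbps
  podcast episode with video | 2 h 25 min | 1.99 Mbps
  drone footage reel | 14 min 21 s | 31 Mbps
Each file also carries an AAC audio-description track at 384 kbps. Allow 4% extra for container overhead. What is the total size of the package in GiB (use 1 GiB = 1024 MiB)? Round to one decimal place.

Audio: 384 kbps = 0.384 Mbps.
documentary: 13.734 Mbps × 7140 s × 1.04 = 101983.2 Mb
Twitch VOD: 4.384 Mbps × 6300 s × 1.04 = 28724.0 Mb
podcast episode with video: 2.374 Mbps × 8700 s × 1.04 = 21480.0 Mb
drone footage reel: 31.384 Mbps × 861 s × 1.04 = 28102.5 Mb
Total: 180289.6 Mb = 22536.2 MB.
= 20.99 GiB.

21.0 GiB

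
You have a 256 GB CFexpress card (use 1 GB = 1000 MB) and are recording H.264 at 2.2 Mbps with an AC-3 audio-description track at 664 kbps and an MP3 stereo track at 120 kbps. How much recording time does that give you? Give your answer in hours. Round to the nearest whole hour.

Audio total: 664 + 120 = 784 kbps = 0.784 Mbps.
Total bitrate: 2.2 + 0.784 = 2.984 Mbps.
Capacity: 256 GB = 2,048,000 Mb.
Recording time: 2,048,000 / 2.984 = 686,327 s ≈ 191 hours.

191 hours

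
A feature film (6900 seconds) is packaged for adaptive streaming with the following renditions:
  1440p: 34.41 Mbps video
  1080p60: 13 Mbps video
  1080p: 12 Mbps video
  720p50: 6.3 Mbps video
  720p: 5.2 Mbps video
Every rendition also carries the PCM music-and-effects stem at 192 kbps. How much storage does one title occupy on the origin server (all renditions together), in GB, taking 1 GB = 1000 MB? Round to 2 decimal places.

61.99 GB

Audio: 192 kbps = 0.192 Mbps.
Sum of rendition bitrates: (34.41+0.192) + (13+0.192) + (12+0.192) + (6.3+0.192) + (5.2+0.192) = 71.870 Mbps.
× 6900 s = 495,903 Mb = 61,988 MB = 61.99 GB.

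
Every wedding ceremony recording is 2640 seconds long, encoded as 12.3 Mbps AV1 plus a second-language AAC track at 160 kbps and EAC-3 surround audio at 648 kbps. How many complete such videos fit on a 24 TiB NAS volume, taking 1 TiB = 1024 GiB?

6100

Audio total: 160 + 648 = 808 kbps = 0.808 Mbps.
Total bitrate: 13.108 Mbps.
Per item: 13.108 Mbps × 2640 s = 34,605 Mb = 4,326 MB.
Capacity: 24 TiB = 211,106,233 Mb; 6100.43 items → 6100 complete.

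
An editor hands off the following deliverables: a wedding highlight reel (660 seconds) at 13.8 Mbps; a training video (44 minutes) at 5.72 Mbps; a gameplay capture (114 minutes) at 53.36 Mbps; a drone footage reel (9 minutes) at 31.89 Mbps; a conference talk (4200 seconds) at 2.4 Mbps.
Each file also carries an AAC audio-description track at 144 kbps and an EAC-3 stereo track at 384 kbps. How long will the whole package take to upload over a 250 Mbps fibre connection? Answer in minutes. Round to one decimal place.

28.3 minutes

Audio total: 144 + 384 = 528 kbps = 0.528 Mbps.
wedding highlight reel: 14.328 Mbps × 660 s = 9456.5 Mb
training video: 6.248 Mbps × 2640 s = 16494.7 Mb
gameplay capture: 53.888 Mbps × 6840 s = 368593.9 Mb
drone footage reel: 32.418 Mbps × 540 s = 17505.7 Mb
conference talk: 2.928 Mbps × 4200 s = 12297.6 Mb
Total: 424348.4 Mb = 53043.6 MB.
At 250 Mbps: 424348.4 / 250 = 1697 s ≈ 28.3 minutes.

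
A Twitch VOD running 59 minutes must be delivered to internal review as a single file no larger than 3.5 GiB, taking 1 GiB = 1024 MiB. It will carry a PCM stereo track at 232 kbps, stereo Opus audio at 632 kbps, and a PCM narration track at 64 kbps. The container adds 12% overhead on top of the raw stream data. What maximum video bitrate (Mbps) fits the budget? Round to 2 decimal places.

Budget: 3.5 GiB = 30064.8 Mb.
Stream payload after overhead: 30064.8 / 1.12 = 26843.5 Mb.
59 min = 3540 s
Total bitrate budget: 26843.5 Mb / 3540 s = 7.583 Mbps.
Audio total: 232 + 632 + 64 = 928 kbps = 0.928 Mbps.
Video: 7.583 − 0.928 = 6.655 Mbps.

6.65 Mbps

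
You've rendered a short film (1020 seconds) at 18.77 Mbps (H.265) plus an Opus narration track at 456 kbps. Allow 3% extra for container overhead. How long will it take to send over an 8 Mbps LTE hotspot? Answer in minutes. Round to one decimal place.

42.1 minutes

Audio: 456 kbps = 0.456 Mbps.
Total bitrate: 19.226 Mbps.
File: 19.226 Mbps × 1020 s = 19610.5 Mb.
With 3% container overhead: ×1.03. → 20198.8 Mb.
At 8 Mbps: 20198.8 / 8 = 2524.9 s ≈ 42.1 minutes.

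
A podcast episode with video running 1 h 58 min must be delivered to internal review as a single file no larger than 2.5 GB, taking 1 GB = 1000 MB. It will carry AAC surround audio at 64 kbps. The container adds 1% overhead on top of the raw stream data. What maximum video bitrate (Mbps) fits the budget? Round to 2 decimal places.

Budget: 2.5 GB = 20000.0 Mb.
Stream payload after overhead: 20000.0 / 1.01 = 19802.0 Mb.
1 h 58 min = 118 min = 7080 s
Total bitrate budget: 19802.0 Mb / 7080 s = 2.797 Mbps.
Audio: 64 kbps = 0.064 Mbps.
Video: 2.797 − 0.064 = 2.733 Mbps.

2.73 Mbps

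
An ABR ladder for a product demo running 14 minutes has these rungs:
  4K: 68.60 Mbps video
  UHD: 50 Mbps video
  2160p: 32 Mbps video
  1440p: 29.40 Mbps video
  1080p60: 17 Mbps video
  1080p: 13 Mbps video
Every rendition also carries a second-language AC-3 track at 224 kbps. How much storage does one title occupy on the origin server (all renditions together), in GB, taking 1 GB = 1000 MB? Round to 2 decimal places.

22.19 GB

14 min = 840 s
Audio: 224 kbps = 0.224 Mbps.
Sum of rendition bitrates: (68.60+0.224) + (50+0.224) + (32+0.224) + (29.40+0.224) + (17+0.224) + (13+0.224) = 211.344 Mbps.
× 840 s = 177,529 Mb = 22,191 MB = 22.19 GB.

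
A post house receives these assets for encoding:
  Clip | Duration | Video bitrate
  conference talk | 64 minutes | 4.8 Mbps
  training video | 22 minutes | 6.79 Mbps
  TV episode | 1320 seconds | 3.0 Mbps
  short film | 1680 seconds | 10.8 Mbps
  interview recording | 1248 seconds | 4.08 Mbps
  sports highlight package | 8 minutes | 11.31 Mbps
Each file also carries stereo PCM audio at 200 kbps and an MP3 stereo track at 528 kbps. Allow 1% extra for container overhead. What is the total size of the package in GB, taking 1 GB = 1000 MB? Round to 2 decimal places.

8.49 GB

Audio total: 200 + 528 = 728 kbps = 0.728 Mbps.
conference talk: 5.528 Mbps × 3840 s × 1.01 = 21439.8 Mb
training video: 7.518 Mbps × 1320 s × 1.01 = 10023.0 Mb
TV episode: 3.728 Mbps × 1320 s × 1.01 = 4970.2 Mb
short film: 11.528 Mbps × 1680 s × 1.01 = 19560.7 Mb
interview recording: 4.808 Mbps × 1248 s × 1.01 = 6060.4 Mb
sports highlight package: 12.038 Mbps × 480 s × 1.01 = 5836.0 Mb
Total: 67890.1 Mb = 8486.3 MB.
= 8.486 GB.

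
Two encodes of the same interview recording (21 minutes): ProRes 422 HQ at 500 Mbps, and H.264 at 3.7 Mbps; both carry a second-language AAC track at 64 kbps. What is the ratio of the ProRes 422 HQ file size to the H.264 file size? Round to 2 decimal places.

132.85

21 min = 1260 s
Audio: 64 kbps = 0.064 Mbps.
ProRes 422 HQ: 500.064 Mbps × 1260 s = 630080.6 Mb = 78.760 GB.
H.264: 3.764 Mbps × 1260 s = 4742.6 Mb = 0.593 GB.
Ratio: 78.760 / 0.593 = 132.854.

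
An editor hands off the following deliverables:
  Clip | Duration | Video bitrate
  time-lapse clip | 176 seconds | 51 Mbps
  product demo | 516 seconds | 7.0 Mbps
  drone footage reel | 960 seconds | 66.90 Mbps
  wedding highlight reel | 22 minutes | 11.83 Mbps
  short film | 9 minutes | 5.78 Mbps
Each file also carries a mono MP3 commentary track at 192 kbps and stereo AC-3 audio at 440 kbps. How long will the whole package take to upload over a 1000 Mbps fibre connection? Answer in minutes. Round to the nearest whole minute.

Audio total: 192 + 440 = 632 kbps = 0.632 Mbps.
time-lapse clip: 51.632 Mbps × 176 s = 9087.2 Mb
product demo: 7.632 Mbps × 516 s = 3938.1 Mb
drone footage reel: 67.532 Mbps × 960 s = 64830.7 Mb
wedding highlight reel: 12.462 Mbps × 1320 s = 16449.8 Mb
short film: 6.412 Mbps × 540 s = 3462.5 Mb
Total: 97768.4 Mb = 12221.0 MB.
At 1000 Mbps: 97768.4 / 1000 = 98 s ≈ 1.63 minutes.

2 minutes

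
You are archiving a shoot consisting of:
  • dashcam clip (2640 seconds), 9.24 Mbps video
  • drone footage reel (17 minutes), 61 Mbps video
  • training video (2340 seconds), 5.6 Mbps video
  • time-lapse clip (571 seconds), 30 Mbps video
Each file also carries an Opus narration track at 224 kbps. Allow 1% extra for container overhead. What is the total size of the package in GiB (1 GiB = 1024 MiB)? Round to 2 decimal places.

13.91 GiB

Audio: 224 kbps = 0.224 Mbps.
dashcam clip: 9.464 Mbps × 2640 s × 1.01 = 25234.8 Mb
drone footage reel: 61.224 Mbps × 1020 s × 1.01 = 63073.0 Mb
training video: 5.824 Mbps × 2340 s × 1.01 = 13764.4 Mb
time-lapse clip: 30.224 Mbps × 571 s × 1.01 = 17430.5 Mb
Total: 119502.7 Mb = 14937.8 MB.
= 13.91 GiB.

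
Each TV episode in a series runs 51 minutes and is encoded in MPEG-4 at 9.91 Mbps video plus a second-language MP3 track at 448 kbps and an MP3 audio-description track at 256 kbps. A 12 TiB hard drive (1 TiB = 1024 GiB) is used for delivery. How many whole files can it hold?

3249

51 min = 3060 s
Audio total: 448 + 256 = 704 kbps = 0.704 Mbps.
Total bitrate: 10.614 Mbps.
Per item: 10.614 Mbps × 3060 s = 32,479 Mb = 4,060 MB.
Capacity: 12 TiB = 105,553,116 Mb; 3249.90 items → 3249 complete.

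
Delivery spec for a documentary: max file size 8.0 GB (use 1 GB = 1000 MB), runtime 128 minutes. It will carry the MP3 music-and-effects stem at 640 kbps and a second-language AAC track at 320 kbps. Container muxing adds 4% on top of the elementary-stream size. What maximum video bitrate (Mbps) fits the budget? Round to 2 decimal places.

7.05 Mbps

Budget: 8.0 GB = 64000.0 Mb.
Stream payload after overhead: 64000.0 / 1.04 = 61538.5 Mb.
128 min = 7680 s
Total bitrate budget: 61538.5 Mb / 7680 s = 8.013 Mbps.
Audio total: 640 + 320 = 960 kbps = 0.960 Mbps.
Video: 8.013 − 0.960 = 7.053 Mbps.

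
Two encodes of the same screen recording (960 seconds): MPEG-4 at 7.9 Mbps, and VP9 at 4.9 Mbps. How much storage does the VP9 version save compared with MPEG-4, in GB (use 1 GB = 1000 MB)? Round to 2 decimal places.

MPEG-4: 7.900 Mbps × 960 s = 7584.0 Mb = 0.948 GB.
VP9: 4.900 Mbps × 960 s = 4704.0 Mb = 0.588 GB.
Saving: 0.948 − 0.588 = 0.360 GB.

0.36 GB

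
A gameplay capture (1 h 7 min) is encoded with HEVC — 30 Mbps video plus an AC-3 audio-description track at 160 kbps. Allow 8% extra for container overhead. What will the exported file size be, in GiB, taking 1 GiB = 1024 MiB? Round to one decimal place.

1 h 7 min = 67 min = 4020 s
Audio: 160 kbps = 0.160 Mbps.
Total bitrate: 30 + 0.160 = 30.160 Mbps.
Stream data: 30.160 Mbps × 4020 s = 121243.2 Mb.
With 8% container overhead: ×1.08.
130,943 Mb = 16,367,832,000 bytes ÷ 1,073,741,824 = 15.24 GiB.

15.2 GiB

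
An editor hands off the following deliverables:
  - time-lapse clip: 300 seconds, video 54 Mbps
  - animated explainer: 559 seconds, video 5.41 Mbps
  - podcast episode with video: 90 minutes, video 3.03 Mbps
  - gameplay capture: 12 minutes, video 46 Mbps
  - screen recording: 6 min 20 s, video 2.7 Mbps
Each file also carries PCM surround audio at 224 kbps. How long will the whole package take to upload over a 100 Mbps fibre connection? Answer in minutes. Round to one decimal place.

11.9 minutes

Audio: 224 kbps = 0.224 Mbps.
time-lapse clip: 54.224 Mbps × 300 s = 16267.2 Mb
animated explainer: 5.634 Mbps × 559 s = 3149.4 Mb
podcast episode with video: 3.254 Mbps × 5400 s = 17571.6 Mb
gameplay capture: 46.224 Mbps × 720 s = 33281.3 Mb
screen recording: 2.924 Mbps × 380 s = 1111.1 Mb
Total: 71380.6 Mb = 8922.6 MB.
At 100 Mbps: 71380.6 / 100 = 714 s ≈ 11.9 minutes.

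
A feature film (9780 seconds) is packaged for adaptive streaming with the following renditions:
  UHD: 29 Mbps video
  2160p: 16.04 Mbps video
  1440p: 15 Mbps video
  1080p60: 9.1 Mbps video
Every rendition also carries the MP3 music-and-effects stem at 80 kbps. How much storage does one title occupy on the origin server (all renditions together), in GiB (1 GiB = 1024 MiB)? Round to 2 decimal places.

Audio: 80 kbps = 0.080 Mbps.
Sum of rendition bitrates: (29+0.080) + (16.04+0.080) + (15+0.080) + (9.1+0.080) = 69.460 Mbps.
× 9780 s = 679,319 Mb = 84,915 MB = 79.08 GiB.

79.08 GiB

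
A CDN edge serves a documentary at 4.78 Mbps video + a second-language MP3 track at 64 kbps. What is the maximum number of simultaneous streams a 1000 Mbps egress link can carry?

Audio: 64 kbps = 0.064 Mbps.
Per-viewer media rate: 4.844 Mbps.
1000 Mbps = 1,000 Mbps; 1,000 / 4.844 = 206.44 → 206 viewers.

206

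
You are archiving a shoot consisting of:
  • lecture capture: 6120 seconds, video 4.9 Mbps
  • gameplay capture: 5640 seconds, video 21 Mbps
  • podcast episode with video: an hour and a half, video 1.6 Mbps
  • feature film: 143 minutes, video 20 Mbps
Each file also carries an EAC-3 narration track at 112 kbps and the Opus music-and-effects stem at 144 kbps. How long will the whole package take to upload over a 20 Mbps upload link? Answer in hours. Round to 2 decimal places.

4.66 hours

Audio total: 112 + 144 = 256 kbps = 0.256 Mbps.
lecture capture: 5.156 Mbps × 6120 s = 31554.7 Mb
gameplay capture: 21.256 Mbps × 5640 s = 119883.8 Mb
podcast episode with video: 1.856 Mbps × 5400 s = 10022.4 Mb
feature film: 20.256 Mbps × 8580 s = 173796.5 Mb
Total: 335257.4 Mb = 41907.2 MB.
At 20 Mbps: 335257.4 / 20 = 16763 s ≈ 4.66 hours.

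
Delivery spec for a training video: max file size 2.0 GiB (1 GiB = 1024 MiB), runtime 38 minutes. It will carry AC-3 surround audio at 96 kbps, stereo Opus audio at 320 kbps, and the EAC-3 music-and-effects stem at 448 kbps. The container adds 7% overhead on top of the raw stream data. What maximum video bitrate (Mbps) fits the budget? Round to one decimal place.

Budget: 2.0 GiB = 17179.9 Mb.
Stream payload after overhead: 17179.9 / 1.07 = 16056.0 Mb.
38 min = 2280 s
Total bitrate budget: 16056.0 Mb / 2280 s = 7.042 Mbps.
Audio total: 96 + 320 + 448 = 864 kbps = 0.864 Mbps.
Video: 7.042 − 0.864 = 6.178 Mbps.

6.2 Mbps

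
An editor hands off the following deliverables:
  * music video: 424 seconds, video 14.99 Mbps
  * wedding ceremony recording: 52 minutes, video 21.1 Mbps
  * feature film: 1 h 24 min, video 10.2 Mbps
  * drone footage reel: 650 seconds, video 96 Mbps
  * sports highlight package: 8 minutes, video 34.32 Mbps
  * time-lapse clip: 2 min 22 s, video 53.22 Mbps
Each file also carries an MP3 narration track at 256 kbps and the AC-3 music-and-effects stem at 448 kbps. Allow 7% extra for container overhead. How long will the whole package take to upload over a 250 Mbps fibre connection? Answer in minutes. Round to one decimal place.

15.5 minutes

Audio total: 256 + 448 = 704 kbps = 0.704 Mbps.
music video: 15.694 Mbps × 424 s × 1.07 = 7120.1 Mb
wedding ceremony recording: 21.804 Mbps × 3120 s × 1.07 = 72790.5 Mb
feature film: 10.904 Mbps × 5040 s × 1.07 = 58803.1 Mb
drone footage reel: 96.704 Mbps × 650 s × 1.07 = 67257.6 Mb
sports highlight package: 35.024 Mbps × 480 s × 1.07 = 17988.3 Mb
time-lapse clip: 53.924 Mbps × 142 s × 1.07 = 8193.2 Mb
Total: 232152.8 Mb = 29019.1 MB.
At 250 Mbps: 232152.8 / 250 = 929 s ≈ 15.5 minutes.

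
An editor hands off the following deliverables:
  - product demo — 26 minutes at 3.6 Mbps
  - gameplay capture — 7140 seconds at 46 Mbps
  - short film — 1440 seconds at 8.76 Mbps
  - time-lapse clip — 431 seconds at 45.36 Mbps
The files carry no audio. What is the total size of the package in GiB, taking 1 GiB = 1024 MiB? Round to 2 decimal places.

product demo: 3.600 Mbps × 1560 s = 5616.0 Mb
gameplay capture: 46.000 Mbps × 7140 s = 328440.0 Mb
short film: 8.760 Mbps × 1440 s = 12614.4 Mb
time-lapse clip: 45.360 Mbps × 431 s = 19550.2 Mb
Total: 366220.6 Mb = 45777.6 MB.
= 42.63 GiB.

42.63 GiB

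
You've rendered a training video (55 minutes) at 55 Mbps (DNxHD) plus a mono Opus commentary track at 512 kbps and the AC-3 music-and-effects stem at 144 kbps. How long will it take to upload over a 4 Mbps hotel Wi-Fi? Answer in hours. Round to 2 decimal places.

12.75 hours

55 min = 3300 s
Audio total: 512 + 144 = 656 kbps = 0.656 Mbps.
Total bitrate: 55.656 Mbps.
File: 55.656 Mbps × 3300 s = 183664.8 Mb.
At 4 Mbps: 183664.8 / 4 = 45916.2 s ≈ 12.8 hours.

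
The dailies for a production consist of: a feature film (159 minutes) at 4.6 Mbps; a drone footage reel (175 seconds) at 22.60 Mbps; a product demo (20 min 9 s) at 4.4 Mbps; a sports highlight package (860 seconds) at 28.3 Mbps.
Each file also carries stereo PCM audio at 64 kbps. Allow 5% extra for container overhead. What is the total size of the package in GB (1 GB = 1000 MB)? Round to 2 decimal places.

10.27 GB

Audio: 64 kbps = 0.064 Mbps.
feature film: 4.664 Mbps × 9540 s × 1.05 = 46719.3 Mb
drone footage reel: 22.664 Mbps × 175 s × 1.05 = 4164.5 Mb
product demo: 4.464 Mbps × 1209 s × 1.05 = 5666.8 Mb
sports highlight package: 28.364 Mbps × 860 s × 1.05 = 25612.7 Mb
Total: 82163.3 Mb = 10270.4 MB.
= 10.27 GB.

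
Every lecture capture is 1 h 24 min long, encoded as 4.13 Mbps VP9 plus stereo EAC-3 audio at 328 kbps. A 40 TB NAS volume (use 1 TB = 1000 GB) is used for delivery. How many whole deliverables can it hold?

14242

1 h 24 min = 84 min = 5040 s
Audio: 328 kbps = 0.328 Mbps.
Total bitrate: 4.458 Mbps.
Per item: 4.458 Mbps × 5040 s = 22,468 Mb = 2,809 MB.
Capacity: 40 TB = 320,000,000 Mb; 14242.28 items → 14242 complete.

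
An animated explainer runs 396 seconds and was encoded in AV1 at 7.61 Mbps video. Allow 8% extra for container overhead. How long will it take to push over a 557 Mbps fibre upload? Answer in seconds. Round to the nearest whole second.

6 seconds

File: 7.610 Mbps × 396 s = 3013.6 Mb.
With 8% container overhead: ×1.08. → 3254.6 Mb.
At 557 Mbps: 3254.6 / 557 = 5.8 s ≈ 5.84 seconds.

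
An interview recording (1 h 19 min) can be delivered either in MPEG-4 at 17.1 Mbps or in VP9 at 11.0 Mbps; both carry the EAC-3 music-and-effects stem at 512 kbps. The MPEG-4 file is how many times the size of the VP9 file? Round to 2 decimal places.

1.53

1 h 19 min = 79 min = 4740 s
Audio: 512 kbps = 0.512 Mbps.
MPEG-4: 17.612 Mbps × 4740 s = 83480.9 Mb = 10.435 GB.
VP9: 11.512 Mbps × 4740 s = 54566.9 Mb = 6.821 GB.
Ratio: 10.435 / 6.821 = 1.530.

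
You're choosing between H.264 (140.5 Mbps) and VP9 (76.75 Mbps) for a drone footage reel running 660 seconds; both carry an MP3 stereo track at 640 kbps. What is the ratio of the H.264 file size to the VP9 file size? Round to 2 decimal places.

1.82

Audio: 640 kbps = 0.640 Mbps.
H.264: 141.140 Mbps × 660 s = 93152.4 Mb = 10.844 GiB.
VP9: 77.390 Mbps × 660 s = 51077.4 Mb = 5.946 GiB.
Ratio: 10.844 / 5.946 = 1.824.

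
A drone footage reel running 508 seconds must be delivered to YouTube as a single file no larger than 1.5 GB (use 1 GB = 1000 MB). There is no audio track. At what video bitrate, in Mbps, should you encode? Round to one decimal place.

23.6 Mbps

Budget: 1.5 GB = 12000.0 Mb.
Total bitrate budget: 12000.0 Mb / 508 s = 23.622 Mbps.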